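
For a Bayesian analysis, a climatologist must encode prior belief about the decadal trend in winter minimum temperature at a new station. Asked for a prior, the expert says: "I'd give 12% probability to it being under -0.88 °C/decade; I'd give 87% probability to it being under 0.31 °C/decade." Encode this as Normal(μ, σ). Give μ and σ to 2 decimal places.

μ = -0.27, σ = 0.52

The p-quantile of Normal(μ,σ) is μ + z_p·σ, with z_{0.12} = -1.175 and z_{0.87} = 1.126.
Eliminate σ: μ = (z₂·x₁ − z₁·x₂)/(z₂ − z₁) = (1.126·-0.88 − (-1.175)·0.31)/2.301 = -0.27.
Then σ = (x₂ − x₁)/(z₂ − z₁) = (0.31 − -0.88)/2.301 = 0.52.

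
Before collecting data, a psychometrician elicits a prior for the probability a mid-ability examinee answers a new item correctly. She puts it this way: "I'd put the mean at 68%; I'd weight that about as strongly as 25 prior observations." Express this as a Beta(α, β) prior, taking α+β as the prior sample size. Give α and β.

α = 17, β = 8

Under the effective-sample-size interpretation, Beta(α, β) has prior mean α/(α+β) and prior sample size α+β.
So α+β = 25 and α/(α+β) = 0.68, giving α = 0.68·25 = 17 and β = 25 − 17 = 8.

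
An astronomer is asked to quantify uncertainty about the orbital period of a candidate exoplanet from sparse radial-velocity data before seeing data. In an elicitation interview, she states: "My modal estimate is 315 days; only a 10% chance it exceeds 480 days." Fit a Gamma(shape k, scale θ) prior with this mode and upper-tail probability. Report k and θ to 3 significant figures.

k ≈ 11.5, θ ≈ 30

Gamma(k,θ) with k>1 has mode (k−1)θ, so θ = 315/(k−1).
Need P(X < 480) = 0.9 with θ tied to k this way. Start at k = 2, θ = 315: P(X<480) ≈ 0.450.
Too low — raise k to concentrate. Iterating converges to k ≈ 11.5.
Then θ = 315/(11.5−1) ≈ 30.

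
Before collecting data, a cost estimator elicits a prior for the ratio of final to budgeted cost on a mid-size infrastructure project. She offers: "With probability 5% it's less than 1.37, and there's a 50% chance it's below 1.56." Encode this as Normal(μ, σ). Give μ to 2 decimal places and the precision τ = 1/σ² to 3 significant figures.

For Normal(μ,σ), the p-quantile is μ + z_p·σ. Here z_{0.05} = -1.645, z_{0.5} = 0.
So 1.37 = μ − 1.645σ and 1.56 = μ + 0σ.
Subtracting: σ = (1.56 − 1.37)/(0 − (-1.645)) = 0.12.
Then μ = 1.37 − (-1.645)·0.12 = 1.56.
Precision τ = 1/σ² = 1/0.1155² = 74.9.

μ = 1.56, τ = 74.9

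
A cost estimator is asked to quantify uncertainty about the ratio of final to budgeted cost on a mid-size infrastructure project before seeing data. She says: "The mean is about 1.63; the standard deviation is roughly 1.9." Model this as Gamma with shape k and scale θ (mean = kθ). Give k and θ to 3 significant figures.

For Gamma(k, scale θ): mean = kθ, variance = kθ², so CV = 1/√k.
CV = SD/mean = 1.9/1.63 = 1.166, hence k = 1/CV² = 0.736.
Then θ = mean/k = 1.63/0.736 = 2.21.

k ≈ 0.736, θ ≈ 2.21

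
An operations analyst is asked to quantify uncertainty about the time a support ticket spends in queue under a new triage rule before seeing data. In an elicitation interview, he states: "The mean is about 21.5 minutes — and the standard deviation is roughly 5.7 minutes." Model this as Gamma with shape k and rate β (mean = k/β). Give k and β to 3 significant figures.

k ≈ 14.2, β ≈ 0.662

For Gamma(k, rate β): mean = k/β, variance = k/β², so CV = 1/√k.
CV = SD/mean = 5.7/21.5 = 0.2651, hence k = 1/CV² = 14.2.
Then β = k/mean = 14.2/21.5 = 0.662.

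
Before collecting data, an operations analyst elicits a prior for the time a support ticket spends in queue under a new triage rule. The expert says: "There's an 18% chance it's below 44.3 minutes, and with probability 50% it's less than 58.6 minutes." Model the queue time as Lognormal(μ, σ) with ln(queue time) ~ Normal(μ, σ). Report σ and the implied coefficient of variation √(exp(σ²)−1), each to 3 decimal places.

σ ≈ 0.306, CV ≈ 0.313

If T ~ Lognormal(μ,σ) then ln T ~ Normal(μ,σ), so the p-quantile of ln T is μ + z_p·σ.
ln(44.3) = 3.791 and ln(58.6) = 4.071; z_{0.18} = -0.9154, z_{0.5} = 0.
σ = (4.071 − 3.791)/(0 − (-0.9154)) = 0.306.
μ = 3.791 − (-0.9154)·0.306 = 4.071.
CV = √(exp(σ²)−1) = √(exp(0.0934)−1) = 0.313.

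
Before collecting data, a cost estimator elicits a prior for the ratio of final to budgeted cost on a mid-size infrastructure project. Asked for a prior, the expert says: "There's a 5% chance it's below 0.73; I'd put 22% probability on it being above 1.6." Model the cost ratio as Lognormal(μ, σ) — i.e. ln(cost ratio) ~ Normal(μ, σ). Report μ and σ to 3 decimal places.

μ ≈ 0.219, σ ≈ 0.325

If T ~ Lognormal(μ,σ) then ln T ~ Normal(μ,σ), so the p-quantile of ln T is μ + z_p·σ.
ln(0.73) = -0.3147 and ln(1.6) = 0.47; z_{0.05} = -1.645, z_{0.78} = 0.7722.
σ = (0.47 − -0.3147)/(0.7722 − (-1.645)) = 0.325.
μ = -0.3147 − (-1.645)·0.325 = 0.219.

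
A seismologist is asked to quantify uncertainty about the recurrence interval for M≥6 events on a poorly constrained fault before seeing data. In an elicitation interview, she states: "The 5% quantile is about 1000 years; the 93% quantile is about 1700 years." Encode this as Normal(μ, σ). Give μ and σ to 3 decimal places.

μ = 1368.961, σ = 224.313

For Normal(μ,σ), the p-quantile is μ + z_p·σ. Here z_{0.05} = -1.645, z_{0.93} = 1.476.
So 1000 = μ − 1.645σ and 1700 = μ + 1.476σ.
Subtracting: σ = (1700 − 1000)/(1.476 − (-1.645)) = 224.313.
Then μ = 1000 − (-1.645)·224.313 = 1368.961.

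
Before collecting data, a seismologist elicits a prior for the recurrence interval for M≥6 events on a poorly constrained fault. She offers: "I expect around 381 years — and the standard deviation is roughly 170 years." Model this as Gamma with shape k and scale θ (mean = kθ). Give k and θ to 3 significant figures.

For Gamma(k, scale θ): mean = kθ, variance = kθ², so CV = 1/√k.
CV = SD/mean = 170/381 = 0.4462, hence k = 1/CV² = 5.02.
Then θ = mean/k = 381/5.02 = 75.9.

k ≈ 5.02, θ ≈ 75.9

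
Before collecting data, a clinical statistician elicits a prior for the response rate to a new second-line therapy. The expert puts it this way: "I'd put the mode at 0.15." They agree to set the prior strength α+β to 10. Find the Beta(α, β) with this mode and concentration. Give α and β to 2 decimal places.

α = 2.20, β = 7.80

For α,β > 1 the Beta mode is (α−1)/(α+β−2). With α+β = 10, the mode is (α−1)/8.
Set (α−1)/8 = 0.15 → α = 1 + 0.15·8 = 2.20.
β = 10 − α = 7.80.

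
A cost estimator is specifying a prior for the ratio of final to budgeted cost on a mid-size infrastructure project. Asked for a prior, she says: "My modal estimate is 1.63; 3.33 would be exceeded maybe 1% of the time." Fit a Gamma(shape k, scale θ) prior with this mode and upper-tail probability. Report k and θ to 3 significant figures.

Gamma(k,θ) with k>1 has mode (k−1)θ, so θ = 1.63/(k−1).
Need P(X < 3.33) = 0.99 with θ tied to k this way. Start at k = 2, θ = 1.63: P(X<3.33) ≈ 0.605.
Too low — raise k to concentrate. Iterating converges to k ≈ 10.6.
Then θ = 1.63/(10.6−1) ≈ 0.17.

k ≈ 10.6, θ ≈ 0.17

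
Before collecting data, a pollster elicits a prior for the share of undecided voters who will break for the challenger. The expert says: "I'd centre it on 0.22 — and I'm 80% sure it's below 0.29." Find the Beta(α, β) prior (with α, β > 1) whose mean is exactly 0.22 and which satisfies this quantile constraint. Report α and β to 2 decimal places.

α ≈ 5.01, β ≈ 17.76

With mean 0.22 fixed, write α = 0.22s, β = 0.78s where s = α+β.
Need P(θ < 0.29) = 0.8 under Beta(0.22s, 0.78s). Normal approximation: (q−m)/√(m(1−m)/s) ≈ z_{0.8} = 0.842, so s ≈ 0.22·0.78·(0.842)²/(0.29−0.22)² = 24.8.
At s = 24.8: P(θ<0.29) ≈ 0.808. Adjusting to match 0.8 gives s ≈ 22.76.
So α = 0.22·22.76 ≈ 5.01, β = 0.78·22.76 ≈ 17.76.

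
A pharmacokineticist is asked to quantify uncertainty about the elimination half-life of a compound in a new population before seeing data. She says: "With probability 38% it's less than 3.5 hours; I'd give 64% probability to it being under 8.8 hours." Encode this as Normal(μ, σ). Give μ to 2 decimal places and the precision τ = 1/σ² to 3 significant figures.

The p-quantile of Normal(μ,σ) is μ + z_p·σ, with z_{0.38} = -0.3055 and z_{0.64} = 0.3585.
Eliminate σ: μ = (z₂·x₁ − z₁·x₂)/(z₂ − z₁) = (0.3585·3.5 − (-0.3055)·8.8)/0.6639 = 5.94.
Then σ = (x₂ − x₁)/(z₂ − z₁) = (8.8 − 3.5)/0.6639 = 7.98.
Precision τ = 1/σ² = 1/7.983² = 0.0157.

μ = 5.94, τ = 0.0157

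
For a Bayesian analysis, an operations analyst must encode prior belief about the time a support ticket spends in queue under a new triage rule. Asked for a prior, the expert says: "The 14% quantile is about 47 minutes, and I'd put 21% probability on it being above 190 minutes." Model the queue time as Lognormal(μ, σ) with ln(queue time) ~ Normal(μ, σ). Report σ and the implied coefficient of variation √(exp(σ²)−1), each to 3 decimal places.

σ ≈ 0.740, CV ≈ 0.854

If T ~ Lognormal(μ,σ) then ln T ~ Normal(μ,σ), so the p-quantile of ln T is μ + z_p·σ.
ln(47) = 3.85 and ln(190) = 5.247; z_{0.14} = -1.08, z_{0.79} = 0.8064.
σ = (5.247 − 3.85)/(0.8064 − (-1.08)) = 0.740.
μ = 3.85 − (-1.08)·0.740 = 4.650.
CV = √(exp(σ²)−1) = √(exp(0.5481)−1) = 0.854.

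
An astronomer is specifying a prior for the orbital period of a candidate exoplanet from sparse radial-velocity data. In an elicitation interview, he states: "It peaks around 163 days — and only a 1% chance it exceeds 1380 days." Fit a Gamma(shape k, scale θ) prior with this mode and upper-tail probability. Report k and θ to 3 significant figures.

k ≈ 1.72, θ ≈ 226

Gamma(k,θ) with k>1 has mode (k−1)θ, so θ = 163/(k−1).
Need P(X < 1380) = 0.99 with θ tied to k this way. Start at k = 2, θ = 163: P(X<1380) ≈ 0.998.
Too high — lower k to spread out. Iterating converges to k ≈ 1.72.
Then θ = 163/(1.72−1) ≈ 226.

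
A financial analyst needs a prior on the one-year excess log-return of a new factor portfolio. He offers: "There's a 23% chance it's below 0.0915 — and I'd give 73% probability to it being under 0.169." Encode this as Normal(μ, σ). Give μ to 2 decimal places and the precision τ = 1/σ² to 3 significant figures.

μ = 0.13, τ = 304

The p-quantile of Normal(μ,σ) is μ + z_p·σ, with z_{0.23} = -0.7388 and z_{0.73} = 0.6128.
Eliminate σ: μ = (z₂·x₁ − z₁·x₂)/(z₂ − z₁) = (0.6128·0.0915 − (-0.7388)·0.169)/1.352 = 0.13.
Then σ = (x₂ − x₁)/(z₂ − z₁) = (0.169 − 0.0915)/1.352 = 0.06.
Precision τ = 1/σ² = 1/0.05734² = 304.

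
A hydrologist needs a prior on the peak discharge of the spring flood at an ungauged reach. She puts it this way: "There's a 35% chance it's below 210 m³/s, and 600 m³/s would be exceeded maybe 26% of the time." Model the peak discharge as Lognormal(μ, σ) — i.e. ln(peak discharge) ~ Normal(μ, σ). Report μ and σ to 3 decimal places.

μ ≈ 5.740, σ ≈ 1.021

If T ~ Lognormal(μ,σ) then ln T ~ Normal(μ,σ), so the p-quantile of ln T is μ + z_p·σ.
ln(210) = 5.347 and ln(600) = 6.397; z_{0.35} = -0.3853, z_{0.74} = 0.6433.
σ = (6.397 − 5.347)/(0.6433 − (-0.3853)) = 1.021.
μ = 5.347 − (-0.3853)·1.021 = 5.740.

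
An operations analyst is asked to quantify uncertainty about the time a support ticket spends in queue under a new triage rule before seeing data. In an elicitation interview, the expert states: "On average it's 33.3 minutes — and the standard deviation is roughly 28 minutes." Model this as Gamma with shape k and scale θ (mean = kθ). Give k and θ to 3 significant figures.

For Gamma(k, scale θ): mean = kθ, variance = kθ², so CV = 1/√k.
CV = SD/mean = 28/33.3 = 0.8408, hence k = 1/CV² = 1.41.
Then θ = mean/k = 33.3/1.41 = 23.5.

k ≈ 1.41, θ ≈ 23.5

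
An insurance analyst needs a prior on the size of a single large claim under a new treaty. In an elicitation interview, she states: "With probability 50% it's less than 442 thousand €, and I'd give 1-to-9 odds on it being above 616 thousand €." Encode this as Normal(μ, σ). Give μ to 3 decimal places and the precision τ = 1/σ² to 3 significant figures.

μ = 442.000, τ = 5.42e-05

The p-quantile of Normal(μ,σ) is μ + z_p·σ, with z_{0.5} = 0 and z_{0.9} = 1.282.
Eliminate σ: μ = (z₂·x₁ − z₁·x₂)/(z₂ − z₁) = (1.282·442 − (0)·616)/1.282 = 442.000.
Then σ = (x₂ − x₁)/(z₂ − z₁) = (616 − 442)/1.282 = 135.773.
Precision τ = 1/σ² = 1/135.8² = 5.42e-05.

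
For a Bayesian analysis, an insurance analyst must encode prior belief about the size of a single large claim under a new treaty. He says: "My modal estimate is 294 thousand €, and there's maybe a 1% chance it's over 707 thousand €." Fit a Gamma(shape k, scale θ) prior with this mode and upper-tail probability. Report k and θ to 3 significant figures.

Gamma(k,θ) with k>1 has mode (k−1)θ, so θ = 294/(k−1).
Need P(X < 707) = 0.99 with θ tied to k this way. Start at k = 2, θ = 294: P(X<707) ≈ 0.693.
Too low — raise k to concentrate. Iterating converges to k ≈ 7.15.
Then θ = 294/(7.15−1) ≈ 47.8.

k ≈ 7.15, θ ≈ 47.8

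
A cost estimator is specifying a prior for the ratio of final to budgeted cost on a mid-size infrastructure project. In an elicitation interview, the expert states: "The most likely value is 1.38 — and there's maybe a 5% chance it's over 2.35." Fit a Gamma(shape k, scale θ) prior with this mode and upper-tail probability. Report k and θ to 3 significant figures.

Gamma(k,θ) with k>1 has mode (k−1)θ, so θ = 1.38/(k−1).
Need P(X < 2.35) = 0.95 with θ tied to k this way. Start at k = 2, θ = 1.38: P(X<2.35) ≈ 0.508.
Too low — raise k to concentrate. Iterating converges to k ≈ 10.9.
Then θ = 1.38/(10.9−1) ≈ 0.14.

k ≈ 10.9, θ ≈ 0.14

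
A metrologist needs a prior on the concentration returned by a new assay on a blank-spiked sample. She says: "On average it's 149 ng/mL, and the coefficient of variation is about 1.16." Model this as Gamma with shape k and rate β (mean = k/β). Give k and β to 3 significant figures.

k ≈ 0.743, β ≈ 0.00499

For Gamma(k, rate β): mean = k/β, variance = k/β², so CV = 1/√k.
CV = 1.16, hence k = 1/CV² = 0.743.
Then β = k/mean = 0.743/149 = 0.00499.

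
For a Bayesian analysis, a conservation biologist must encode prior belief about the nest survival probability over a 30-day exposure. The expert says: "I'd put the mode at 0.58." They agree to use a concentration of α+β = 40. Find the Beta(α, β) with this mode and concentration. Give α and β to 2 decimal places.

For α,β > 1 the Beta mode is (α−1)/(α+β−2). With α+β = 40, the mode is (α−1)/38.
Set (α−1)/38 = 0.58 → α = 1 + 0.58·38 = 23.04.
β = 40 − α = 16.96.

α = 23.04, β = 16.96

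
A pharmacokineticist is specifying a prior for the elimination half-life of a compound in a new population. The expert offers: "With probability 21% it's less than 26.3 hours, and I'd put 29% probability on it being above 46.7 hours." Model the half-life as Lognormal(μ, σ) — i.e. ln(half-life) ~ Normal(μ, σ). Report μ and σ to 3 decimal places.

μ ≈ 3.610, σ ≈ 0.422

If T ~ Lognormal(μ,σ) then ln T ~ Normal(μ,σ), so the p-quantile of ln T is μ + z_p·σ.
ln(26.3) = 3.27 and ln(46.7) = 3.844; z_{0.21} = -0.8064, z_{0.71} = 0.5534.
σ = (3.844 − 3.27)/(0.5534 − (-0.8064)) = 0.422.
μ = 3.27 − (-0.8064)·0.422 = 3.610.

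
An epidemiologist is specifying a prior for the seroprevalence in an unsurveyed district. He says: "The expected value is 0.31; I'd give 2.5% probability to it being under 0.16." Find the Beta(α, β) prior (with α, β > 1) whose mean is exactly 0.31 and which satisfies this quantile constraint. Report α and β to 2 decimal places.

With mean 0.31 fixed, write α = 0.31s, β = 0.69s where s = α+β.
Need P(θ < 0.16) = 0.025 under Beta(0.31s, 0.69s). Normal approximation: (q−m)/√(m(1−m)/s) ≈ z_{0.025} = -1.96, so s ≈ 0.31·0.69·(-1.96)²/(0.16−0.31)² = 36.5.
At s = 36.5: P(θ<0.16) ≈ 0.014. Adjusting to match 0.025 gives s ≈ 29.68.
So α = 0.31·29.68 ≈ 9.20, β = 0.69·29.68 ≈ 20.48.

α ≈ 9.20, β ≈ 20.48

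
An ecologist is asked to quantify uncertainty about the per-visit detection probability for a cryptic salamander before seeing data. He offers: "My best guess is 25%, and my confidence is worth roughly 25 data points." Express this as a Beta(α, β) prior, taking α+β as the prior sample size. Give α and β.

α = 6.25, β = 18.75

Under the effective-sample-size interpretation, Beta(α, β) has prior mean α/(α+β) and prior sample size α+β.
So α+β = 25 and α/(α+β) = 0.25, giving α = 0.25·25 = 6.25 and β = 25 − 6.25 = 18.75.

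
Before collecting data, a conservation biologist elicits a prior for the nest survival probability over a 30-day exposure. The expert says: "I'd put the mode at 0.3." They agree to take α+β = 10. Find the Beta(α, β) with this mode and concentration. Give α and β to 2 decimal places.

For α,β > 1 the Beta mode is (α−1)/(α+β−2). With α+β = 10, the mode is (α−1)/8.
Set (α−1)/8 = 0.3 → α = 1 + 0.3·8 = 3.40.
β = 10 − α = 6.60.

α = 3.40, β = 6.60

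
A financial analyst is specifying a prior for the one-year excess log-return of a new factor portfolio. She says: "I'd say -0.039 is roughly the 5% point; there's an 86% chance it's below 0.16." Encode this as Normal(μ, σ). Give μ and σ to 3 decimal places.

The p-quantile of Normal(μ,σ) is μ + z_p·σ, with z_{0.05} = -1.645 and z_{0.86} = 1.08.
Eliminate σ: μ = (z₂·x₁ − z₁·x₂)/(z₂ − z₁) = (1.08·-0.039 − (-1.645)·0.16)/2.725 = 0.081.
Then σ = (x₂ − x₁)/(z₂ − z₁) = (0.16 − -0.039)/2.725 = 0.073.

μ = 0.081, σ = 0.073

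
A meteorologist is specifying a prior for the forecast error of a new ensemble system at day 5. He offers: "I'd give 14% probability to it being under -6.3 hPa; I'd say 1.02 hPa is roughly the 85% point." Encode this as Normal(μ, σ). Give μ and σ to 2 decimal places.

μ = -2.56, σ = 3.46

For Normal(μ,σ), the p-quantile is μ + z_p·σ. Here z_{0.14} = -1.08, z_{0.85} = 1.036.
So -6.3 = μ − 1.08σ and 1.02 = μ + 1.036σ.
Subtracting: σ = (1.02 − -6.3)/(1.036 − (-1.08)) = 3.46.
Then μ = -6.3 − (-1.08)·3.46 = -2.56.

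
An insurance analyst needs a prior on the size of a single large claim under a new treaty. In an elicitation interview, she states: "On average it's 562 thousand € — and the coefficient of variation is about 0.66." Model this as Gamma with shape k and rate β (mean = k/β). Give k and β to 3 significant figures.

k ≈ 2.3, β ≈ 0.00408

For Gamma(k, rate β): mean = k/β, variance = k/β², so CV = 1/√k.
CV = 0.66, hence k = 1/CV² = 2.3.
Then β = k/mean = 2.3/562 = 0.00408.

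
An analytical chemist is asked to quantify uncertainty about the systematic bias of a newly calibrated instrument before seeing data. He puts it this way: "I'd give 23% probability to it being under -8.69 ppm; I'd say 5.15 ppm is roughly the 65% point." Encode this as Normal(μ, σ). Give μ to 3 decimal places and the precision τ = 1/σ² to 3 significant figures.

For Normal(μ,σ), the p-quantile is μ + z_p·σ. Here z_{0.23} = -0.7388, z_{0.65} = 0.3853.
So -8.69 = μ − 0.7388σ and 5.15 = μ + 0.3853σ.
Subtracting: σ = (5.15 − -8.69)/(0.3853 − (-0.7388)) = 12.311.
Then μ = -8.69 − (-0.7388)·12.311 = 0.406.
Precision τ = 1/σ² = 1/12.31² = 0.0066.

μ = 0.406, τ = 0.0066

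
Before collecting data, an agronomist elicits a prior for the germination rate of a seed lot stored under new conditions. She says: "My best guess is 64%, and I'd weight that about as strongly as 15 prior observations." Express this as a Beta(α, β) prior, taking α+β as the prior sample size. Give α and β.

Under the effective-sample-size interpretation, Beta(α, β) has prior mean α/(α+β) and prior sample size α+β.
So α+β = 15 and α/(α+β) = 0.64, giving α = 0.64·15 = 9.6 and β = 15 − 9.6 = 5.4.

α = 9.6, β = 5.4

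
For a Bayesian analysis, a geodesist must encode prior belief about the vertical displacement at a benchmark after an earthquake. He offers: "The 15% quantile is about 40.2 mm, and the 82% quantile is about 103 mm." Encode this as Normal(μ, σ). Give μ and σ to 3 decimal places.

For Normal(μ,σ), the p-quantile is μ + z_p·σ. Here z_{0.15} = -1.036, z_{0.82} = 0.9154.
So 40.2 = μ − 1.036σ and 103 = μ + 0.9154σ.
Subtracting: σ = (103 − 40.2)/(0.9154 − (-1.036)) = 32.175.
Then μ = 40.2 − (-1.036)·32.175 = 73.548.

μ = 73.548, σ = 32.175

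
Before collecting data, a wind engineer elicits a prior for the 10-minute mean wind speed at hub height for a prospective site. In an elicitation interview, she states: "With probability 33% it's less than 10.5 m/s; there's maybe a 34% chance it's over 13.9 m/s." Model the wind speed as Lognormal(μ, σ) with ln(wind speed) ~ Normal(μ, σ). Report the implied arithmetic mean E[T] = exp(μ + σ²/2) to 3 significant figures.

E[T] ≈ 12.8 m/s

If T ~ Lognormal(μ,σ) then ln T ~ Normal(μ,σ), so the p-quantile of ln T is μ + z_p·σ.
ln(10.5) = 2.351 and ln(13.9) = 2.632; z_{0.33} = -0.4399, z_{0.66} = 0.4125.
σ = (2.632 − 2.351)/(0.4125 − (-0.4399)) = 0.329.
μ = 2.351 − (-0.4399)·0.329 = 2.496.
E[T] = exp(μ + σ²/2) = exp(2.496 + 0.0542) = 12.8 m/s.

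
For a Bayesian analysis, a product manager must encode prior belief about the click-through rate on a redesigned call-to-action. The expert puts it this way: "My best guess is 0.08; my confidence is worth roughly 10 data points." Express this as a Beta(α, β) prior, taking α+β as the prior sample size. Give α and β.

Under the effective-sample-size interpretation, Beta(α, β) has prior mean α/(α+β) and prior sample size α+β.
So α+β = 10 and α/(α+β) = 0.08, giving α = 0.08·10 = 0.8 and β = 10 − 0.8 = 9.2.

α = 0.8, β = 9.2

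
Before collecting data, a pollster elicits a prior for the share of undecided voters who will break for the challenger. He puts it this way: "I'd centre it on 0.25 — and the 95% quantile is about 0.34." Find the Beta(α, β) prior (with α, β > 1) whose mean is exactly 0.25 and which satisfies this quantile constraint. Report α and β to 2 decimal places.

With mean 0.25 fixed, write α = 0.25s, β = 0.75s where s = α+β.
Need P(θ < 0.34) = 0.95 under Beta(0.25s, 0.75s). Normal approximation: (q−m)/√(m(1−m)/s) ≈ z_{0.95} = 1.64, so s ≈ 0.25·0.75·(1.64)²/(0.34−0.25)² = 62.6.
At s = 62.6: P(θ<0.34) ≈ 0.943. Adjusting to match 0.95 gives s ≈ 67.76.
So α = 0.25·67.76 ≈ 16.94, β = 0.75·67.76 ≈ 50.82.

α ≈ 16.94, β ≈ 50.82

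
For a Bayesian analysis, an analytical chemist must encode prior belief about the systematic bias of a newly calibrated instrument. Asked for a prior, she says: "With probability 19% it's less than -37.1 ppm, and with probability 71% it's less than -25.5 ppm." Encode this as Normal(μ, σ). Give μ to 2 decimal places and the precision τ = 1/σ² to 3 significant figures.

For Normal(μ,σ), the p-quantile is μ + z_p·σ. Here z_{0.19} = -0.8779, z_{0.71} = 0.5534.
So -37.1 = μ − 0.8779σ and -25.5 = μ + 0.5534σ.
Subtracting: σ = (-25.5 − -37.1)/(0.5534 − (-0.8779)) = 8.10.
Then μ = -37.1 − (-0.8779)·8.10 = -29.98.
Precision τ = 1/σ² = 1/8.105² = 0.0152.

μ = -29.98, τ = 0.0152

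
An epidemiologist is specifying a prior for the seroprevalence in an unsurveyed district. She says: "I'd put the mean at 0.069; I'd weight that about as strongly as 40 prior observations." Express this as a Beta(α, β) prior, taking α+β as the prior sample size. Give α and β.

Under the effective-sample-size interpretation, Beta(α, β) has prior mean α/(α+β) and prior sample size α+β.
So α+β = 40 and α/(α+β) = 0.069, giving α = 0.069·40 = 2.76 and β = 40 − 2.76 = 37.24.

α = 2.76, β = 37.24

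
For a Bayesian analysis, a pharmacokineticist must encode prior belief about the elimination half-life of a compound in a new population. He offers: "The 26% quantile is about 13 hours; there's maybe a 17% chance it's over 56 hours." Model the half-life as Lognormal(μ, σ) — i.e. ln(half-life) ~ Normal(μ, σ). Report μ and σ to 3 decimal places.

If T ~ Lognormal(μ,σ) then ln T ~ Normal(μ,σ), so the p-quantile of ln T is μ + z_p·σ.
ln(13) = 2.565 and ln(56) = 4.025; z_{0.26} = -0.6433, z_{0.83} = 0.9542.
σ = (4.025 − 2.565)/(0.9542 − (-0.6433)) = 0.914.
μ = 2.565 − (-0.6433)·0.914 = 3.153.

μ ≈ 3.153, σ ≈ 0.914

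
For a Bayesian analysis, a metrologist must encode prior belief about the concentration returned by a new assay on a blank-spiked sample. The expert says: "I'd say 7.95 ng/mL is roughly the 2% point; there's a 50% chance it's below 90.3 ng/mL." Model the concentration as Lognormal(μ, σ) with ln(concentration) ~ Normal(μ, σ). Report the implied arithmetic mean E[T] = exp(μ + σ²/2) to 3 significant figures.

If T ~ Lognormal(μ,σ) then ln T ~ Normal(μ,σ), so the p-quantile of ln T is μ + z_p·σ.
ln(7.95) = 2.073 and ln(90.3) = 4.503; z_{0.02} = -2.054, z_{0.5} = 0.
σ = (4.503 − 2.073)/(0 − (-2.054)) = 1.183.
μ = 2.073 − (-2.054)·1.183 = 4.503.
E[T] = exp(μ + σ²/2) = exp(4.503 + 0.7000) = 182 ng/mL.

E[T] ≈ 182 ng/mL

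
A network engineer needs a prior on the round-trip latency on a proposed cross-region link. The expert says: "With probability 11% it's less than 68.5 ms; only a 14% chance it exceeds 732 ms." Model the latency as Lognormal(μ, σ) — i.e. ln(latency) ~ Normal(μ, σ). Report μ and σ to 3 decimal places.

If T ~ Lognormal(μ,σ) then ln T ~ Normal(μ,σ), so the p-quantile of ln T is μ + z_p·σ.
ln(68.5) = 4.227 and ln(732) = 6.596; z_{0.11} = -1.227, z_{0.86} = 1.08.
σ = (6.596 − 4.227)/(1.08 − (-1.227)) = 1.027.
μ = 4.227 − (-1.227)·1.027 = 5.486.

μ ≈ 5.486, σ ≈ 1.027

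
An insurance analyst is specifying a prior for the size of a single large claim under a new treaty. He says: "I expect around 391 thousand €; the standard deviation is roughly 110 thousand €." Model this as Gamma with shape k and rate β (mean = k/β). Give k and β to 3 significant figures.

k ≈ 12.6, β ≈ 0.0323

For Gamma(k, rate β): mean = k/β, variance = k/β², so CV = 1/√k.
CV = SD/mean = 110/391 = 0.2813, hence k = 1/CV² = 12.6.
Then β = k/mean = 12.6/391 = 0.0323.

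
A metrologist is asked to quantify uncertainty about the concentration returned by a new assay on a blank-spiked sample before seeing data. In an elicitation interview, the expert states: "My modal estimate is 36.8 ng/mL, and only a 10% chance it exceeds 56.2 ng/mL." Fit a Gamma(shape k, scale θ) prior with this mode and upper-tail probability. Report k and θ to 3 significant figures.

Gamma(k,θ) with k>1 has mode (k−1)θ, so θ = 36.8/(k−1).
Need P(X < 56.2) = 0.9 with θ tied to k this way. Start at k = 2, θ = 36.8: P(X<56.2) ≈ 0.451.
Too low — raise k to concentrate. Iterating converges to k ≈ 11.4.
Then θ = 36.8/(11.4−1) ≈ 3.54.

k ≈ 11.4, θ ≈ 3.54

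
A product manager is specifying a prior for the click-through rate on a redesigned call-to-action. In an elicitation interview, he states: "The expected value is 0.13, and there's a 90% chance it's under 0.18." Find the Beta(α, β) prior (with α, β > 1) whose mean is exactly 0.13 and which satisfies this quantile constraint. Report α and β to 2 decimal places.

With mean 0.13 fixed, write α = 0.13s, β = 0.87s where s = α+β.
Need P(θ < 0.18) = 0.9 under Beta(0.13s, 0.87s). Normal approximation: (q−m)/√(m(1−m)/s) ≈ z_{0.9} = 1.28, so s ≈ 0.13·0.87·(1.28)²/(0.18−0.13)² = 74.3.
At s = 74.3: P(θ<0.18) ≈ 0.894. Adjusting to match 0.9 gives s ≈ 78.96.
So α = 0.13·78.96 ≈ 10.26, β = 0.87·78.96 ≈ 68.69.

α ≈ 10.26, β ≈ 68.69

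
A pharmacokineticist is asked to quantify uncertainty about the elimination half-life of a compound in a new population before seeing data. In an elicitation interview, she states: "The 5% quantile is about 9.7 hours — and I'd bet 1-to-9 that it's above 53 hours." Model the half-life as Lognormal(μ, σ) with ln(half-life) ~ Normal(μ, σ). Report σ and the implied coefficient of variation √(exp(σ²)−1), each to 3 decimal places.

σ ≈ 0.580, CV ≈ 0.633

If T ~ Lognormal(μ,σ) then ln T ~ Normal(μ,σ), so the p-quantile of ln T is μ + z_p·σ.
ln(9.7) = 2.272 and ln(53) = 3.97; z_{0.05} = -1.645, z_{0.9} = 1.282.
σ = (3.97 − 2.272)/(1.282 − (-1.645)) = 0.580.
μ = 2.272 − (-1.645)·0.580 = 3.227.
CV = √(exp(σ²)−1) = √(exp(0.3367)−1) = 0.633.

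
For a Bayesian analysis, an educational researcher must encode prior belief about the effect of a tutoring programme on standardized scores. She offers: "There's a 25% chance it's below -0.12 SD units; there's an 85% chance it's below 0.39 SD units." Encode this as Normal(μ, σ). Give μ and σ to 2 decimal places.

μ = 0.08, σ = 0.30

The p-quantile of Normal(μ,σ) is μ + z_p·σ, with z_{0.25} = -0.6745 and z_{0.85} = 1.036.
Eliminate σ: μ = (z₂·x₁ − z₁·x₂)/(z₂ − z₁) = (1.036·-0.12 − (-0.6745)·0.39)/1.711 = 0.08.
Then σ = (x₂ − x₁)/(z₂ − z₁) = (0.39 − -0.12)/1.711 = 0.30.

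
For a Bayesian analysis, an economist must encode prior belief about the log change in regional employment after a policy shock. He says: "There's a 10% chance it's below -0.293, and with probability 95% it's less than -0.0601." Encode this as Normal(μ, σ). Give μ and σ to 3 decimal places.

μ = -0.191, σ = 0.080

The p-quantile of Normal(μ,σ) is μ + z_p·σ, with z_{0.1} = -1.282 and z_{0.95} = 1.645.
Eliminate σ: μ = (z₂·x₁ − z₁·x₂)/(z₂ − z₁) = (1.645·-0.293 − (-1.282)·-0.0601)/2.926 = -0.191.
Then σ = (x₂ − x₁)/(z₂ − z₁) = (-0.0601 − -0.293)/2.926 = 0.080.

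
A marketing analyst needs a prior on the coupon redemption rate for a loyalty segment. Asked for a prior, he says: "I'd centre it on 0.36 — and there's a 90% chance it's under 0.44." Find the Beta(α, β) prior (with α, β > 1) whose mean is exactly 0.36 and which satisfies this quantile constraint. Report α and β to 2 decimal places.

With mean 0.36 fixed, write α = 0.36s, β = 0.64s where s = α+β.
Need P(θ < 0.44) = 0.9 under Beta(0.36s, 0.64s). Normal approximation: (q−m)/√(m(1−m)/s) ≈ z_{0.9} = 1.28, so s ≈ 0.36·0.64·(1.28)²/(0.44−0.36)² = 59.1.
At s = 59.1: P(θ<0.44) ≈ 0.898. Adjusting to match 0.9 gives s ≈ 60.23.
So α = 0.36·60.23 ≈ 21.68, β = 0.64·60.23 ≈ 38.55.

α ≈ 21.68, β ≈ 38.55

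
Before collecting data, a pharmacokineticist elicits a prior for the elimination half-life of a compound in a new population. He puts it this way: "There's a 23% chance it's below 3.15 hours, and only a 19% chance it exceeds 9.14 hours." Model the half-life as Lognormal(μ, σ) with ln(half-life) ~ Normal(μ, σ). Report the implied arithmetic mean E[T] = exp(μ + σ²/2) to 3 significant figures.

E[T] ≈ 6.37 hours

If T ~ Lognormal(μ,σ) then ln T ~ Normal(μ,σ), so the p-quantile of ln T is μ + z_p·σ.
ln(3.15) = 1.147 and ln(9.14) = 2.213; z_{0.23} = -0.7388, z_{0.81} = 0.8779.
σ = (2.213 − 1.147)/(0.8779 − (-0.7388)) = 0.659.
μ = 1.147 − (-0.7388)·0.659 = 1.634.
E[T] = exp(μ + σ²/2) = exp(1.634 + 0.2171) = 6.37 hours.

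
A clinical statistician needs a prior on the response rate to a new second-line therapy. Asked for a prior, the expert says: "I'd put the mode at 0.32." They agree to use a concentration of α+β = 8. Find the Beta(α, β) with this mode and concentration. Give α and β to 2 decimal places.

For α,β > 1 the Beta mode is (α−1)/(α+β−2). With α+β = 8, the mode is (α−1)/6.
Set (α−1)/6 = 0.32 → α = 1 + 0.32·6 = 2.92.
β = 8 − α = 5.08.

α = 2.92, β = 5.08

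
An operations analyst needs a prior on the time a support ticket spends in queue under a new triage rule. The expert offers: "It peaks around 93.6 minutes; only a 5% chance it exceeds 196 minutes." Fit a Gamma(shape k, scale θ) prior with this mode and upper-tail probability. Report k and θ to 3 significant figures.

k ≈ 6.06, θ ≈ 18.5

Gamma(k,θ) with k>1 has mode (k−1)θ, so θ = 93.6/(k−1).
Need P(X < 196) = 0.95 with θ tied to k this way. Start at k = 2, θ = 93.6: P(X<196) ≈ 0.619.
Too low — raise k to concentrate. Iterating converges to k ≈ 6.06.
Then θ = 93.6/(6.06−1) ≈ 18.5.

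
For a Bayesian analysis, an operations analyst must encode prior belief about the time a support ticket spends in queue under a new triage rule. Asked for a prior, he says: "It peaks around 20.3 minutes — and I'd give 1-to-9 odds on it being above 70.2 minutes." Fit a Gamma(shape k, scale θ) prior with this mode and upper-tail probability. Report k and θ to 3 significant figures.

k ≈ 2.22, θ ≈ 16.7

Gamma(k,θ) with k>1 has mode (k−1)θ, so θ = 20.3/(k−1).
Need P(X < 70.2) = 0.9 with θ tied to k this way. Start at k = 2, θ = 20.3: P(X<70.2) ≈ 0.860.
Too low — raise k to concentrate. Iterating converges to k ≈ 2.22.
Then θ = 20.3/(2.22−1) ≈ 16.7.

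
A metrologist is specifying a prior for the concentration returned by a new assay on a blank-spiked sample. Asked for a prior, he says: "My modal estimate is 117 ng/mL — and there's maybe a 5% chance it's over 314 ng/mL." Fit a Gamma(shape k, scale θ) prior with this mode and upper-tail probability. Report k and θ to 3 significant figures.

k ≈ 3.76, θ ≈ 42.4

Gamma(k,θ) with k>1 has mode (k−1)θ, so θ = 117/(k−1).
Need P(X < 314) = 0.95 with θ tied to k this way. Start at k = 2, θ = 117: P(X<314) ≈ 0.748.
Too low — raise k to concentrate. Iterating converges to k ≈ 3.76.
Then θ = 117/(3.76−1) ≈ 42.4.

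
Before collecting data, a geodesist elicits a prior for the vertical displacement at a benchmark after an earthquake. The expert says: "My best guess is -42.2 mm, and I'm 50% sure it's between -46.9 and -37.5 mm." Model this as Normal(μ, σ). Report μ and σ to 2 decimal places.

μ = -42.20, σ = 6.97

A symmetric 50% interval runs μ ± z·σ with z = 0.6745.
Half-width = 4.7, so σ = 4.7/0.6745 = 6.97.
μ is the stated best guess, -42.20.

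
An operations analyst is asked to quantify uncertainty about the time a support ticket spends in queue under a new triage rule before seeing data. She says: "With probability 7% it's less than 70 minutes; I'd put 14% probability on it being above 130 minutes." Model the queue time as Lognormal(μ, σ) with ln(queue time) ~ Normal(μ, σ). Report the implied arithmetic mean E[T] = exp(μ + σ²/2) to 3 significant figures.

E[T] ≈ 103 minutes

If T ~ Lognormal(μ,σ) then ln T ~ Normal(μ,σ), so the p-quantile of ln T is μ + z_p·σ.
ln(70) = 4.248 and ln(130) = 4.868; z_{0.07} = -1.476, z_{0.86} = 1.08.
σ = (4.868 − 4.248)/(1.08 − (-1.476)) = 0.242.
μ = 4.248 − (-1.476)·0.242 = 4.606.
E[T] = exp(μ + σ²/2) = exp(4.606 + 0.0293) = 103 minutes.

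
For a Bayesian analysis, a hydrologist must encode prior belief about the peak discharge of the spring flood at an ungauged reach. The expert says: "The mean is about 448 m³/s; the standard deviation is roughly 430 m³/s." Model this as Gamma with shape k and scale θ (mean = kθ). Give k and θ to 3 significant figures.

For Gamma(k, scale θ): mean = kθ, variance = kθ², so CV = 1/√k.
CV = SD/mean = 430/448 = 0.9598, hence k = 1/CV² = 1.09.
Then θ = mean/k = 448/1.09 = 413.

k ≈ 1.09, θ ≈ 413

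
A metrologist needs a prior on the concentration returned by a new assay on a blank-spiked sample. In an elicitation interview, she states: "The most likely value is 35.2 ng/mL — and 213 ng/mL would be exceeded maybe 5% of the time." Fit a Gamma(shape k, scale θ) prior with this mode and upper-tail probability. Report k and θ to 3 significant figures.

k ≈ 1.7, θ ≈ 50.1

Gamma(k,θ) with k>1 has mode (k−1)θ, so θ = 35.2/(k−1).
Need P(X < 213) = 0.95 with θ tied to k this way. Start at k = 2, θ = 35.2: P(X<213) ≈ 0.983.
Too high — lower k to spread out. Iterating converges to k ≈ 1.7.
Then θ = 35.2/(1.7−1) ≈ 50.1.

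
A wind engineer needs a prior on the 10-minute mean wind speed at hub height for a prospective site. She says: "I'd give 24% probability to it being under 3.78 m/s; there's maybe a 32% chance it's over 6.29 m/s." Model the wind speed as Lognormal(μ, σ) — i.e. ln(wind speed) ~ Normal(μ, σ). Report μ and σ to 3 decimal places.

If T ~ Lognormal(μ,σ) then ln T ~ Normal(μ,σ), so the p-quantile of ln T is μ + z_p·σ.
ln(3.78) = 1.33 and ln(6.29) = 1.839; z_{0.24} = -0.7063, z_{0.68} = 0.4677.
σ = (1.839 − 1.33)/(0.4677 − (-0.7063)) = 0.434.
μ = 1.33 − (-0.7063)·0.434 = 1.636.

μ ≈ 1.636, σ ≈ 0.434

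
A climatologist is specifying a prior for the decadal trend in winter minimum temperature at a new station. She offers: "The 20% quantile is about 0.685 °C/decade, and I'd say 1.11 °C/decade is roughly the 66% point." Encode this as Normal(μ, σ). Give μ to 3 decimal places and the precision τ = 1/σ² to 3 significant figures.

The p-quantile of Normal(μ,σ) is μ + z_p·σ, with z_{0.2} = -0.8416 and z_{0.66} = 0.4125.
Eliminate σ: μ = (z₂·x₁ − z₁·x₂)/(z₂ − z₁) = (0.4125·0.685 − (-0.8416)·1.11)/1.254 = 0.970.
Then σ = (x₂ − x₁)/(z₂ − z₁) = (1.11 − 0.685)/1.254 = 0.339.
Precision τ = 1/σ² = 1/0.3389² = 8.71.

μ = 0.970, τ = 8.71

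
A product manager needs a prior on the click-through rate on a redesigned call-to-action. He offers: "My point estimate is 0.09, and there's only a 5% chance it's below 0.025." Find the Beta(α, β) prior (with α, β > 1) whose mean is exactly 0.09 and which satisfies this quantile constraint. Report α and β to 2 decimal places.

With mean 0.09 fixed, write α = 0.09s, β = 0.91s where s = α+β.
Need P(θ < 0.025) = 0.05 under Beta(0.09s, 0.91s). Normal approximation: (q−m)/√(m(1−m)/s) ≈ z_{0.05} = -1.64, so s ≈ 0.09·0.91·(-1.64)²/(0.025−0.09)² = 52.4.
At s = 52.4: P(θ<0.025) ≈ 0.014. Adjusting to match 0.05 gives s ≈ 32.19.
So α = 0.09·32.19 ≈ 2.90, β = 0.91·32.19 ≈ 29.29.

α ≈ 2.90, β ≈ 29.29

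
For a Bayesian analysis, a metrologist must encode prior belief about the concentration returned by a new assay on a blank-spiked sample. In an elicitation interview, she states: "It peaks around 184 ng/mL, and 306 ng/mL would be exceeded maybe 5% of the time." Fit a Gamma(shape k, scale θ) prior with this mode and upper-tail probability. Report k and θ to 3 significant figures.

Gamma(k,θ) with k>1 has mode (k−1)θ, so θ = 184/(k−1).
Need P(X < 306) = 0.95 with θ tied to k this way. Start at k = 2, θ = 184: P(X<306) ≈ 0.495.
Too low — raise k to concentrate. Iterating converges to k ≈ 11.8.
Then θ = 184/(11.8−1) ≈ 17.

k ≈ 11.8, θ ≈ 17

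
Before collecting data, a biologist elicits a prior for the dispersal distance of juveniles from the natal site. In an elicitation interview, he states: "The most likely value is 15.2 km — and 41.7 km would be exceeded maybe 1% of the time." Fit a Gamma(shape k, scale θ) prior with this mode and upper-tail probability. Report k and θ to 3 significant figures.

k ≈ 5.51, θ ≈ 3.37

Gamma(k,θ) with k>1 has mode (k−1)θ, so θ = 15.2/(k−1).
Need P(X < 41.7) = 0.99 with θ tied to k this way. Start at k = 2, θ = 15.2: P(X<41.7) ≈ 0.759.
Too low — raise k to concentrate. Iterating converges to k ≈ 5.51.
Then θ = 15.2/(5.51−1) ≈ 3.37.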